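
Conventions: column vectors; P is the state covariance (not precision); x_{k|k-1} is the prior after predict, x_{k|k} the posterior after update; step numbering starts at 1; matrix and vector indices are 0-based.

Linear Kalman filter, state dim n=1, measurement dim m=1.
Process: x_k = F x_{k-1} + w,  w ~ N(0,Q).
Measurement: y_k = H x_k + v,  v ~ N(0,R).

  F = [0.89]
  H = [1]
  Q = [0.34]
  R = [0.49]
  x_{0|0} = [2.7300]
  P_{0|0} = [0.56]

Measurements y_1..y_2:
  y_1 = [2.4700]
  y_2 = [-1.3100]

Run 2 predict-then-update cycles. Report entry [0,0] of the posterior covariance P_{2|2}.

P_post[0,0] = 0.2654

step 1: x^-=[2.4297]  P^-=[0.7836]  S=[1.2736]  K=[0.6153]  nu=[0.0403]  x^+=[2.4545]  P^+=[0.3015]
step 2: x^-=[2.1845]  P^-=[0.5788]  S=[1.0688]  K=[0.5415]  nu=[-3.4945]  x^+=[0.2921]  P^+=[0.2654]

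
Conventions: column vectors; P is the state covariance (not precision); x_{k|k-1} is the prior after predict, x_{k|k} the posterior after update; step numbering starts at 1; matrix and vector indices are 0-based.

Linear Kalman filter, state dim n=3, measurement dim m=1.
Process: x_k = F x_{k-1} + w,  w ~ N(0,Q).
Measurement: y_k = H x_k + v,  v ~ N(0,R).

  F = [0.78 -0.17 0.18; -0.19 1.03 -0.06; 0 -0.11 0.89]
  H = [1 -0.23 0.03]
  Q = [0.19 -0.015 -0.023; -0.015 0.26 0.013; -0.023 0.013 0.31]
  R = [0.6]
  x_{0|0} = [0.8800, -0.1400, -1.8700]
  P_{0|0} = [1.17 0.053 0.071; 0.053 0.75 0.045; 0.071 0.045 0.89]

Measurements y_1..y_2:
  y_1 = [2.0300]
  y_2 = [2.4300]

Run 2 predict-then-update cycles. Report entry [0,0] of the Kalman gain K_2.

K[0,0] = 0.4207

step 1: x^-=[0.3736, -0.1992, -1.6489]  P^-=[0.9555 -0.2820 0.1706; -0.2820 1.0764 -0.0889; 0.1706 -0.0889 1.0152]  S=[1.7545]  K=[0.5845; -0.3034; 0.1263]  nu=[1.6601]  x^+=[1.3438, -0.7028, -1.4393]  P^+=[0.3561 0.0291 0.0412; 0.0291 0.9150 -0.0216; 0.0412 -0.0216 0.9873]
step 2: x^-=[0.9086, -0.8928, -1.2037]  P^-=[0.4703 -0.2219 0.1821; -0.2219 1.2393 -0.1697; 0.1821 -0.1697 1.1073]  S=[1.2522]  K=[0.4207; -0.4089; 0.2031]  nu=[1.3522]  x^+=[1.4774, -1.4458, -0.9290]  P^+=[0.2487 -0.0065 0.0751; -0.0065 1.0299 -0.0657; 0.0751 -0.0657 1.0557]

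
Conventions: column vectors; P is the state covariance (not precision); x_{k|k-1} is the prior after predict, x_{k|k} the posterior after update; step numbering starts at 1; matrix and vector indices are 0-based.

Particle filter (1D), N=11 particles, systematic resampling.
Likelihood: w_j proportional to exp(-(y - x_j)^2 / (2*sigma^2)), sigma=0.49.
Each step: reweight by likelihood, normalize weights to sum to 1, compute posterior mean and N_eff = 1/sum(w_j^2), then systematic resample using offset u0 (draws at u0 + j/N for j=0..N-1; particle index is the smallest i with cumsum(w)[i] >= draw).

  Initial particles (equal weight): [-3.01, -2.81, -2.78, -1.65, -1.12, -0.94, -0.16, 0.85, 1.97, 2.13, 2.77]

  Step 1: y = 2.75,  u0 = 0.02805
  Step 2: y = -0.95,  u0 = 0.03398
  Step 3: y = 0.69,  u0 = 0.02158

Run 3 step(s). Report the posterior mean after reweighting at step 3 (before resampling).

post_mean = 1.9832

step 1: w=[0.0000, 0.0000, 0.0000, 0.0000, 0.0000, 0.0000, 0.0000, 0.0003, 0.1628, 0.2595, 0.5774]  mean=2.4731  Neff=2.3407  idx=[8, 8, 9, 9, 9, 10, 10, 10, 10, 10, 10]
step 2: w=[0.4156, 0.4156, 0.0563, 0.0563, 0.0563, 0.0000, 0.0000, 0.0000, 0.0000, 0.0000, 0.0000]  mean=1.9970  Neff=2.8179  idx=[0, 0, 0, 0, 0, 1, 1, 1, 1, 2, 3]
step 3: w=[0.1020, 0.1020, 0.1020, 0.1020, 0.1020, 0.1020, 0.1020, 0.1020, 0.1020, 0.0412, 0.0412]  mean=1.9832  Neff=10.3145  idx=[0, 1, 1, 2, 3, 4, 5, 6, 7, 8, 9]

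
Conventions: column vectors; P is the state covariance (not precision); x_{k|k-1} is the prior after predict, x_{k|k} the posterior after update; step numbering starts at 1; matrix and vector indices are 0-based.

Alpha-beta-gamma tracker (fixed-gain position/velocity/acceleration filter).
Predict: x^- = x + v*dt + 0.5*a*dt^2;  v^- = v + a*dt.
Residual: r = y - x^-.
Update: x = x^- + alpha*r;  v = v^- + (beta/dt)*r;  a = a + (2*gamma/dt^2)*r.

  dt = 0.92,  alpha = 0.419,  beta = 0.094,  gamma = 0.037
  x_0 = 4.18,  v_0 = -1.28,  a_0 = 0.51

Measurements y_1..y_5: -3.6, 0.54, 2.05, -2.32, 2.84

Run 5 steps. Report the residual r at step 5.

step 1: x_pred=3.2182  r=-6.8182  x^+=0.3614  v^+=-1.5074  a^+=-0.0861
step 2: x_pred=-1.0619  r=1.6019  x^+=-0.3907  v^+=-1.4230  a^+=0.0539
step 3: x_pred=-1.6770  r=3.7270  x^+=-0.1154  v^+=-0.9926  a^+=0.3798
step 4: x_pred=-0.8678  r=-1.4522  x^+=-1.4763  v^+=-0.7915  a^+=0.2528
step 5: x_pred=-2.0975  r=4.9375  x^+=-0.0287  v^+=-0.0544  a^+=0.6845

resid = 4.9375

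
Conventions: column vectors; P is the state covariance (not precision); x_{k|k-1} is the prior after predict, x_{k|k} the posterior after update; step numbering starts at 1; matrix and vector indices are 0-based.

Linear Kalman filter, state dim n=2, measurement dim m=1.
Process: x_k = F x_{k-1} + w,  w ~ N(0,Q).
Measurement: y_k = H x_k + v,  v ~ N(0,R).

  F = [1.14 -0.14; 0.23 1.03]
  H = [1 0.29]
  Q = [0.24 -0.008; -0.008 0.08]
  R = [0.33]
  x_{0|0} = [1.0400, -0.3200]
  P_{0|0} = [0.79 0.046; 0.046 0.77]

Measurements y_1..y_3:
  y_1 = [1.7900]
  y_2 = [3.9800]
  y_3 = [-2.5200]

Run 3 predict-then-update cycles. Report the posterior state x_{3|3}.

x_post = [-0.7446, 1.8323]

step 1: x^-=[1.2304, -0.0904]  P^-=[1.2671 0.1406; 0.1406 0.9605]  S=[1.7594]  K=[0.7433; 0.2382]  nu=[0.5858]  x^+=[1.6659, 0.0492]  P^+=[0.2949 -0.1710; -0.1710 0.8606]
step 2: x^-=[1.8922, 0.4338]  P^-=[0.6947 -0.2500; -0.2500 0.9276]  S=[0.9577]  K=[0.6497; 0.0198]  nu=[1.9620]  x^+=[3.1668, 0.4727]  P^+=[0.2905 -0.2624; -0.2624 0.9272]
step 3: x^-=[3.5440, 1.2153]  P^-=[0.7194 -0.3652; -0.3652 0.9548]  S=[0.9179]  K=[0.6684; -0.0962]  nu=[-6.4164]  x^+=[-0.7446, 1.8323]  P^+=[0.3094 -0.3062; -0.3062 0.9463]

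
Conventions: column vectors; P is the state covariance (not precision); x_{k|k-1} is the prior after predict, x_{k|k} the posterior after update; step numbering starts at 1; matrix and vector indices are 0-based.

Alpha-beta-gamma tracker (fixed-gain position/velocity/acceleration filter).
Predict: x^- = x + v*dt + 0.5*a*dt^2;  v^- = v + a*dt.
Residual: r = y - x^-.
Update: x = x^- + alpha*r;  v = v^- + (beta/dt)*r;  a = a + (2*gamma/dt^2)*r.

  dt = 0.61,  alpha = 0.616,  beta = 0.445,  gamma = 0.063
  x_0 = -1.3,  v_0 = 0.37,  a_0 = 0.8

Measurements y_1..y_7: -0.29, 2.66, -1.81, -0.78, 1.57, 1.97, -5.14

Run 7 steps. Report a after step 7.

step 1: x_pred=-0.9255  r=0.6355  x^+=-0.5340  v^+=1.3216  a^+=1.0152
step 2: x_pred=0.4610  r=2.1990  x^+=1.8156  v^+=3.5450  a^+=1.7598
step 3: x_pred=4.3055  r=-6.1155  x^+=0.5383  v^+=0.1572  a^+=-0.3110
step 4: x_pred=0.5764  r=-1.3564  x^+=-0.2592  v^+=-1.0220  a^+=-0.7703
step 5: x_pred=-1.0259  r=2.5959  x^+=0.5732  v^+=0.4018  a^+=0.1087
step 6: x_pred=0.8385  r=1.1315  x^+=1.5355  v^+=1.2936  a^+=0.4918
step 7: x_pred=2.4161  r=-7.5561  x^+=-2.2385  v^+=-3.9186  a^+=-2.0668

a_post = -2.0668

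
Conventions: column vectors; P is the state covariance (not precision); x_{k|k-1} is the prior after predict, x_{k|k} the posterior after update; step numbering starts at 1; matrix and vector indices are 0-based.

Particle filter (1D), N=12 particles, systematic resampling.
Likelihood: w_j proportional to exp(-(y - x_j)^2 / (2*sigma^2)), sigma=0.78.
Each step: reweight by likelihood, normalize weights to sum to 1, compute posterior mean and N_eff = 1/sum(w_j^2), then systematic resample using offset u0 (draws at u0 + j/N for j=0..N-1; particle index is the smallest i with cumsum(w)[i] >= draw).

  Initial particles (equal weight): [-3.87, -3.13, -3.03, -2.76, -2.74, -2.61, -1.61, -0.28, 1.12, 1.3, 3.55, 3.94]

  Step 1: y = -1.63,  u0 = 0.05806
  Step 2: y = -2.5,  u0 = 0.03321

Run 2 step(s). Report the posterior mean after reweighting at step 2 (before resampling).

post_mean = -2.3960

step 1: w=[0.0058, 0.0569, 0.0722, 0.1265, 0.1313, 0.1641, 0.3613, 0.0808, 0.0007, 0.0003, 0.0000, 0.0000]  mean=-2.1598  Neff=4.8609  idx=[1, 3, 3, 4, 4, 5, 6, 6, 6, 6, 6, 7]
step 2: w=[0.0887, 0.1163, 0.1163, 0.1172, 0.1172, 0.1217, 0.0641, 0.0641, 0.0641, 0.0641, 0.0641, 0.0021]  mean=-2.3960  Neff=10.2311  idx=[0, 1, 1, 2, 3, 4, 4, 5, 6, 7, 8, 10]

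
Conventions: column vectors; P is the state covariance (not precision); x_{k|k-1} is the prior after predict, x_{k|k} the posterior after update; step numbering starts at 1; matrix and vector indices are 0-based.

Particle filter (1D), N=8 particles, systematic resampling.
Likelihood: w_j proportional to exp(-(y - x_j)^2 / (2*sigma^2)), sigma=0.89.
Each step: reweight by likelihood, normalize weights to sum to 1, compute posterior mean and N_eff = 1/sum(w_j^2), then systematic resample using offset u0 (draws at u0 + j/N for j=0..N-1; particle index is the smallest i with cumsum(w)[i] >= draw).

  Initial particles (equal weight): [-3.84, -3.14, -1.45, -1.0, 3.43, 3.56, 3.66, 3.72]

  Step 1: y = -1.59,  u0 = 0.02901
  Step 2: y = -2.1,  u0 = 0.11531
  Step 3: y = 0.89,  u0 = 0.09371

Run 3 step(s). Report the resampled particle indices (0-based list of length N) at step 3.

resampled_idx = [1, 3, 5, 5, 6, 6, 7, 7]

step 1: w=[0.0200, 0.1070, 0.4816, 0.3914, 0.0000, 0.0000, 0.0000, 0.0000]  mean=-1.5024  Neff=2.5189  idx=[1, 2, 2, 2, 2, 3, 3, 3]
step 2: w=[0.1017, 0.1542, 0.1542, 0.1542, 0.1542, 0.0938, 0.0938, 0.0938]  mean=-1.4953  Neff=7.5830  idx=[1, 1, 2, 3, 4, 5, 6, 7]
step 3: w=[0.0668, 0.0668, 0.0668, 0.0668, 0.0668, 0.2220, 0.2220, 0.2220]  mean=-1.1502  Neff=5.8753  idx=[1, 3, 5, 5, 6, 6, 7, 7]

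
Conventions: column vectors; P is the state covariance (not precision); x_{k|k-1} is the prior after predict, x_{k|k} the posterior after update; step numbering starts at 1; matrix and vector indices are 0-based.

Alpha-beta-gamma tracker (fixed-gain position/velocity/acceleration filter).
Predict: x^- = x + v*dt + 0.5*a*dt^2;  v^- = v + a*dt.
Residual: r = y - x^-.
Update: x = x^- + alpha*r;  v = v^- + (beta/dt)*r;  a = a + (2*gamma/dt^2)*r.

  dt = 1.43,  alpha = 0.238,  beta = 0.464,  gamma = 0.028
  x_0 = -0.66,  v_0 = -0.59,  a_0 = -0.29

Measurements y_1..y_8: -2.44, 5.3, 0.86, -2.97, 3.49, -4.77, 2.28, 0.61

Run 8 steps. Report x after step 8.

step 1: x_pred=-1.8002  r=-0.6398  x^+=-1.9525  v^+=-1.2123  a^+=-0.3075
step 2: x_pred=-4.0005  r=9.3005  x^+=-1.7870  v^+=1.3657  a^+=-0.0528
step 3: x_pred=0.1120  r=0.7480  x^+=0.2900  v^+=1.5329  a^+=-0.0323
step 4: x_pred=2.4490  r=-5.4190  x^+=1.1593  v^+=-0.2717  a^+=-0.1807
step 5: x_pred=0.5860  r=2.9040  x^+=1.2771  v^+=0.4121  a^+=-0.1012
step 6: x_pred=1.7630  r=-6.5330  x^+=0.2081  v^+=-1.8524  a^+=-0.2801
step 7: x_pred=-2.7272  r=5.0072  x^+=-1.5355  v^+=-0.6283  a^+=-0.1430
step 8: x_pred=-2.5801  r=3.1901  x^+=-1.8209  v^+=0.2024  a^+=-0.0556

x_post = -1.8209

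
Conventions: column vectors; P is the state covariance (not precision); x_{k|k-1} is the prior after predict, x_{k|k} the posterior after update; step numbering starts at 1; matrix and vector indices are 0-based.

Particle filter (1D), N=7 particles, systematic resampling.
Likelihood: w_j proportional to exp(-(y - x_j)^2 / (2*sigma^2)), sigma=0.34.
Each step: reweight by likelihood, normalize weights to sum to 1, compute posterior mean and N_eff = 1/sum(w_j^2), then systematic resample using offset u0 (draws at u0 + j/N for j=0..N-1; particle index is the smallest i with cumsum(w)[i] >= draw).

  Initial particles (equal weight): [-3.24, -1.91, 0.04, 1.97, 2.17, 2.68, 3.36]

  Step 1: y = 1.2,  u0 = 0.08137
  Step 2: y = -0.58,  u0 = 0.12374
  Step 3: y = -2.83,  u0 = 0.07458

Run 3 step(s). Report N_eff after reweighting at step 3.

N_eff = 7.0000

step 1: w=[0.0000, 0.0000, 0.0306, 0.7927, 0.1760, 0.0008, 0.0000]  mean=1.9468  Neff=1.5146  idx=[3, 3, 3, 3, 3, 3, 4]
step 2: w=[0.1664, 0.1664, 0.1664, 0.1664, 0.1664, 0.1664, 0.0017]  mean=1.9703  Neff=6.0203  idx=[0, 1, 2, 3, 4, 5, 5]
step 3: w=[0.1429, 0.1429, 0.1429, 0.1429, 0.1429, 0.1429, 0.1429]  mean=1.9700  Neff=7.0000  idx=[0, 1, 2, 3, 4, 5, 6]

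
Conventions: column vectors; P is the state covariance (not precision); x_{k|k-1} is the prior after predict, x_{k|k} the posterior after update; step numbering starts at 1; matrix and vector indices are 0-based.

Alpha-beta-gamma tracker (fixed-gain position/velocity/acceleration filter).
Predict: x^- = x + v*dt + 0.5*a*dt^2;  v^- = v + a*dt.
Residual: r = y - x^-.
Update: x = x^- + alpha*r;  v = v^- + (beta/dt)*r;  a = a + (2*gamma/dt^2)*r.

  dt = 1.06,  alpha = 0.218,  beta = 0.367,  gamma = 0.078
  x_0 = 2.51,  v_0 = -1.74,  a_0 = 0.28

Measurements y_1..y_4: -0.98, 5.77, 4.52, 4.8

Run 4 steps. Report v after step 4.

step 1: x_pred=0.8229  r=-1.8029  x^+=0.4299  v^+=-2.0674  a^+=0.0297
step 2: x_pred=-1.7449  r=7.5149  x^+=-0.1067  v^+=0.5659  a^+=1.0731
step 3: x_pred=1.0961  r=3.4239  x^+=1.8425  v^+=2.8888  a^+=1.5484
step 4: x_pred=5.7745  r=-0.9745  x^+=5.5621  v^+=4.1927  a^+=1.4131

v_post = 4.1927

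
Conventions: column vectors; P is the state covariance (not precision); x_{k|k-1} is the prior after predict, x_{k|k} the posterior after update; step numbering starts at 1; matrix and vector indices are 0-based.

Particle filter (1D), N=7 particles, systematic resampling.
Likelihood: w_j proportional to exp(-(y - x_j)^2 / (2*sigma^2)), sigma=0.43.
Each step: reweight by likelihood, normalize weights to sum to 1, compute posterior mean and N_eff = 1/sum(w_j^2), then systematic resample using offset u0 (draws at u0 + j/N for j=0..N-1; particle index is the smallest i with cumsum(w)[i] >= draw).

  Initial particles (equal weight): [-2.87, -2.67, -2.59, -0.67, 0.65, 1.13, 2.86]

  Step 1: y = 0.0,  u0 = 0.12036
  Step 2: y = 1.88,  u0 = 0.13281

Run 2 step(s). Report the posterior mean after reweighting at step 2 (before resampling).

post_mean = 1.0404

step 1: w=[0.0000, 0.0000, 0.0000, 0.4586, 0.4925, 0.0489, 0.0000]  mean=0.0681  Neff=2.1964  idx=[3, 3, 3, 4, 4, 4, 5]
step 2: w=[0.0000, 0.0000, 0.0000, 0.0622, 0.0622, 0.0622, 0.8133]  mean=1.0404  Neff=1.4858  idx=[5, 6, 6, 6, 6, 6, 6]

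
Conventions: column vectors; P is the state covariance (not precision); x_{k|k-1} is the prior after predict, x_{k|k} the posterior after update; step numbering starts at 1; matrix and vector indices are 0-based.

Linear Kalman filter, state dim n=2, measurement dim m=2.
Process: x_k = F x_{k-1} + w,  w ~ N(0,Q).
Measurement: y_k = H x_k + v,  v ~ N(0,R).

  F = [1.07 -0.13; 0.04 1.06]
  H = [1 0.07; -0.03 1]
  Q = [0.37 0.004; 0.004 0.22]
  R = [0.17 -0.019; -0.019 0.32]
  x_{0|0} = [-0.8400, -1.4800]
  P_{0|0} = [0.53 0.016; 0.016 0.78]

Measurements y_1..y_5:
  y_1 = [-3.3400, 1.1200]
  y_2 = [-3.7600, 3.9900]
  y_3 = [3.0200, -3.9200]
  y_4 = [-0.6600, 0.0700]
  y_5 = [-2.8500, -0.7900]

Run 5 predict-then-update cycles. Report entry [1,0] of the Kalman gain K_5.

step 1: x^-=[-0.7064, -1.6024]  P^-=[0.9855 -0.0627; -0.0627 1.0986]  S=[1.1521 -0.0343; -0.0343 1.4233]  K=[0.8503 -0.0444; 0.0353 0.7741]  nu=[-2.5214, 2.7012]  x^+=[-2.9702, 0.3995]  P^+=[0.1472 -0.0259; -0.0259 0.2463]
step 2: x^-=[-3.2300, 0.3046]  P^-=[0.5499 -0.0529; -0.0529 0.4947]  S=[0.7149 -0.0537; -0.0537 0.8184]  K=[0.7614 -0.0349; 0.0200 0.6078]  nu=[-0.5513, 3.5885]  x^+=[-3.7750, 2.4745]  P^+=[0.1316 -0.0217; -0.0217 0.1935]
step 3: x^-=[-4.3609, 2.4720]  P^-=[0.5300 -0.0415; -0.0415 0.4357]  S=[0.6963 -0.0458; -0.0458 0.7587]  K=[0.7550 -0.0301; 0.0222 0.5773]  nu=[7.2079, -6.5228]  x^+=[1.2771, -1.1337]  P^+=[0.1303 -0.0201; -0.0201 0.1837]
step 4: x^-=[1.5138, -1.1507]  P^-=[0.5279 -0.0384; -0.0384 0.4249]  S=[0.6946 -0.0434; -0.0434 0.7477]  K=[0.7543 -0.0287; 0.0232 0.5712]  nu=[-2.0933, 1.2661]  x^+=[-0.1016, -0.4761]  P^+=[0.1302 -0.0196; -0.0196 0.1818]
step 5: x^-=[-0.0468, -0.5088]  P^-=[0.5275 -0.0376; -0.0376 0.4228]  S=[0.6943 -0.0428; -0.0428 0.7455]  K=[0.7542 -0.0284; 0.0235 0.5700]  nu=[-2.7676, -0.2826]  x^+=[-2.1261, -0.7350]  P^+=[0.1301 -0.0195; -0.0195 0.1814]

K[1,0] = 0.0235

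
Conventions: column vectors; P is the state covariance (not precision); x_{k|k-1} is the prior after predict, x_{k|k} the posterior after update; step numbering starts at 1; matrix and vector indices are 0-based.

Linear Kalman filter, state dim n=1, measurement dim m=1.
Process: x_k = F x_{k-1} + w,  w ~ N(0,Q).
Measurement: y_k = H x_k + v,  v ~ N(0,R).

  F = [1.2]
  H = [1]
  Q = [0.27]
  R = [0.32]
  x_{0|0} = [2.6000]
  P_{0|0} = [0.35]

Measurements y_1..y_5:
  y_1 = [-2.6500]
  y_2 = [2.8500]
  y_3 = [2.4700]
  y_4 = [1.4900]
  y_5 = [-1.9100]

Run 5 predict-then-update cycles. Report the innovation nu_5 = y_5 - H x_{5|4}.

innov = [-4.2011]

step 1: x^-=[3.1200]  P^-=[0.7740]  S=[1.0940]  K=[0.7075]  nu=[-5.7700]  x^+=[-0.9622]  P^+=[0.2264]
step 2: x^-=[-1.1547]  P^-=[0.5960]  S=[0.9160]  K=[0.6507]  nu=[4.0047]  x^+=[1.4510]  P^+=[0.2082]
step 3: x^-=[1.7412]  P^-=[0.5698]  S=[0.8898]  K=[0.6404]  nu=[0.7288]  x^+=[2.2079]  P^+=[0.2049]
step 4: x^-=[2.6495]  P^-=[0.5651]  S=[0.8851]  K=[0.6385]  nu=[-1.1595]  x^+=[1.9092]  P^+=[0.2043]
step 5: x^-=[2.2911]  P^-=[0.5642]  S=[0.8842]  K=[0.6381]  nu=[-4.2011]  x^+=[-0.3896]  P^+=[0.2042]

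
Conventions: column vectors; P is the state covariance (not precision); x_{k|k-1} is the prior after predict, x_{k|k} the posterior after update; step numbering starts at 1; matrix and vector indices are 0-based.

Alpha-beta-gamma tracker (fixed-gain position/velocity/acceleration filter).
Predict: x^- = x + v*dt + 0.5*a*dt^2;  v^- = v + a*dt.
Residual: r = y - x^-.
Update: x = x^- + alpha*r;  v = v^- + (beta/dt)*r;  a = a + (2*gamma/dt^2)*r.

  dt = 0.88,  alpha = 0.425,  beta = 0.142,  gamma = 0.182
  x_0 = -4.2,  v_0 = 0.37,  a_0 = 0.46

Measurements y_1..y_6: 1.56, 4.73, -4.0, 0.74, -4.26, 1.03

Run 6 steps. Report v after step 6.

step 1: x_pred=-3.6963  r=5.2563  x^+=-1.4624  v^+=1.6230  a^+=2.9307
step 2: x_pred=1.1006  r=3.6294  x^+=2.6431  v^+=4.7876  a^+=4.6366
step 3: x_pred=8.6515  r=-12.6515  x^+=3.2746  v^+=6.8264  a^+=-1.3101
step 4: x_pred=8.7745  r=-8.0345  x^+=5.3599  v^+=4.3770  a^+=-5.0867
step 5: x_pred=7.2421  r=-11.5021  x^+=2.3537  v^+=-1.9553  a^+=-10.4931
step 6: x_pred=-3.4299  r=4.4599  x^+=-1.5344  v^+=-10.4696  a^+=-8.3968

v_post = -10.4696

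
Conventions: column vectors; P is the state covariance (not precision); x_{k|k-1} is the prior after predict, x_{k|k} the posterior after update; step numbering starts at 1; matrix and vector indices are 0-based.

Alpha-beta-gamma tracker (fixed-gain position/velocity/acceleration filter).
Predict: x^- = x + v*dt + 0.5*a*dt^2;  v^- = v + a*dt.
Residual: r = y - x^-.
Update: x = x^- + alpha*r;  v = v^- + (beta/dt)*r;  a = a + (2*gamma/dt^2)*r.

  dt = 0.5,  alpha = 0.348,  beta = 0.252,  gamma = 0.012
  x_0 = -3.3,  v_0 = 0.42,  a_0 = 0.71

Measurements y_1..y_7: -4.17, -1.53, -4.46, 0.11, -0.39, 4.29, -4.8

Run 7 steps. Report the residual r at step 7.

resid = -9.2639

step 1: x_pred=-3.0012  r=-1.1688  x^+=-3.4080  v^+=0.1859  a^+=0.5978
step 2: x_pred=-3.2403  r=1.7103  x^+=-2.6451  v^+=1.3468  a^+=0.7620
step 3: x_pred=-1.8764  r=-2.5836  x^+=-2.7755  v^+=0.4257  a^+=0.5140
step 4: x_pred=-2.4984  r=2.6084  x^+=-1.5907  v^+=1.9973  a^+=0.7644
step 5: x_pred=-0.4965  r=0.1065  x^+=-0.4594  v^+=2.4332  a^+=0.7746
step 6: x_pred=0.8540  r=3.4360  x^+=2.0497  v^+=4.5522  a^+=1.1045
step 7: x_pred=4.4639  r=-9.2639  x^+=1.2401  v^+=0.4355  a^+=0.2151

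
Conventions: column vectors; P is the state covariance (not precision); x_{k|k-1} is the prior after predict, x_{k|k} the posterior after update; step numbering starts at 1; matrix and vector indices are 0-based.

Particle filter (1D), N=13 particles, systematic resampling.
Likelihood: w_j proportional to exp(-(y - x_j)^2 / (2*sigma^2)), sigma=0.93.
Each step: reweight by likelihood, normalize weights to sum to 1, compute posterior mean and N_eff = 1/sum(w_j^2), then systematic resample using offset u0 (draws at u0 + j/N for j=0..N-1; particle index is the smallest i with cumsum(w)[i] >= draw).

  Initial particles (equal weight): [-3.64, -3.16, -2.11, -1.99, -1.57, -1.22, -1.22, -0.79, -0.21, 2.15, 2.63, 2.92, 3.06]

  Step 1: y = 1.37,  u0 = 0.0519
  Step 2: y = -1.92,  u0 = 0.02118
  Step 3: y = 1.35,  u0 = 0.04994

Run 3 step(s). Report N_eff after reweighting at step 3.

N_eff = 9.0493

step 1: w=[0.0000, 0.0000, 0.0005, 0.0008, 0.0036, 0.0109, 0.0109, 0.0355, 0.1244, 0.3706, 0.2104, 0.1314, 0.1011]  mean=1.9541  Neff=4.4230  idx=[7, 8, 9, 9, 9, 9, 9, 10, 10, 10, 11, 11, 12]
step 2: w=[0.7212, 0.2783, 0.0001, 0.0001, 0.0001, 0.0001, 0.0001, 0.0000, 0.0000, 0.0000, 0.0000, 0.0000, 0.0000]  mean=-0.6269  Neff=1.6736  idx=[0, 0, 0, 0, 0, 0, 0, 0, 0, 0, 1, 1, 1]
step 3: w=[0.0491, 0.0491, 0.0491, 0.0491, 0.0491, 0.0491, 0.0491, 0.0491, 0.0491, 0.0491, 0.1697, 0.1697, 0.1697]  mean=-0.4947  Neff=9.0493  idx=[1, 2, 4, 5, 7, 8, 10, 10, 11, 11, 11, 12, 12]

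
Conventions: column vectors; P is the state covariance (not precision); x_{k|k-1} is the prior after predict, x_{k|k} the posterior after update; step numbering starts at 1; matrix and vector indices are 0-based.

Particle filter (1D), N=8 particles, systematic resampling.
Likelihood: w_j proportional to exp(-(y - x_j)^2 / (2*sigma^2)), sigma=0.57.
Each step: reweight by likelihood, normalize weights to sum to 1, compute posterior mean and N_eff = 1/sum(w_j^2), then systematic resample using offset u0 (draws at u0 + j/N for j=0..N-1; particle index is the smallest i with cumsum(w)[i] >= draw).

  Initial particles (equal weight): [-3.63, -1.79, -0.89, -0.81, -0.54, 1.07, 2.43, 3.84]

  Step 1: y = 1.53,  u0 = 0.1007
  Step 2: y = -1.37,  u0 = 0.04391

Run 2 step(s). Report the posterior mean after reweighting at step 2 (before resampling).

post_mean = 1.0700

step 1: w=[0.0000, 0.0000, 0.0001, 0.0002, 0.0014, 0.7138, 0.2842, 0.0003]  mean=1.4545  Neff=1.6940  idx=[5, 5, 5, 5, 5, 6, 6, 6]
step 2: w=[0.2000, 0.2000, 0.2000, 0.2000, 0.2000, 0.0000, 0.0000, 0.0000]  mean=1.0700  Neff=5.0000  idx=[0, 0, 1, 2, 2, 3, 3, 4]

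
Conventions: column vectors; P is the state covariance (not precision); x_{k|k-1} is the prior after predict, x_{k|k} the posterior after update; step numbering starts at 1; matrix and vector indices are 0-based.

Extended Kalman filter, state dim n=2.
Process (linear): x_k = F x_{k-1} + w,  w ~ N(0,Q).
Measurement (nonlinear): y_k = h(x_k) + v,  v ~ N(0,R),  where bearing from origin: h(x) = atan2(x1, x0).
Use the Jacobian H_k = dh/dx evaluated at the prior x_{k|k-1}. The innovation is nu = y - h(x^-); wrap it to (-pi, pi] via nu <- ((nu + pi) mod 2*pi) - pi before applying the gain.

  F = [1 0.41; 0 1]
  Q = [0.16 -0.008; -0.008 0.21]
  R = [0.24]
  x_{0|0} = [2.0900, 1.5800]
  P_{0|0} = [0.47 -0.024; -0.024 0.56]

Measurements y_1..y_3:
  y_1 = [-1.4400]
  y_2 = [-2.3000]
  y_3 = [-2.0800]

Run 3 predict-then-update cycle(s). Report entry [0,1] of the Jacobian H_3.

H_jac[0,1] = 0.3250

step 1: x^-=[2.7378, 1.5800]  P^-=[0.7045 0.1976; 0.1976 0.7700]  H_jac=[-0.1581 0.2740]  S=[0.2983]  K=[-0.1919; 0.6025]  nu=[-1.9634]  x^+=[3.1146, 0.3970]  P^+=[0.6935 0.2321; 0.2321 0.6617]
step 2: x^-=[3.2774, 0.3970]  P^-=[1.1550 0.4954; 0.4954 0.8717]  H_jac=[-0.0364 0.3007]  S=[0.3095]  K=[0.3454; 0.7886]  nu=[-2.4205]  x^+=[2.4414, -1.5119]  P^+=[1.1181 0.4111; 0.4111 0.6792]
step 3: x^-=[1.8215, -1.5119]  P^-=[1.7294 0.6816; 0.6816 0.8892]  H_jac=[0.2698 0.3250]  S=[0.5794]  K=[1.1877; 0.8163]  nu=[-1.3872]  x^+=[0.1739, -2.6442]  P^+=[0.9121 0.1199; 0.1199 0.5032]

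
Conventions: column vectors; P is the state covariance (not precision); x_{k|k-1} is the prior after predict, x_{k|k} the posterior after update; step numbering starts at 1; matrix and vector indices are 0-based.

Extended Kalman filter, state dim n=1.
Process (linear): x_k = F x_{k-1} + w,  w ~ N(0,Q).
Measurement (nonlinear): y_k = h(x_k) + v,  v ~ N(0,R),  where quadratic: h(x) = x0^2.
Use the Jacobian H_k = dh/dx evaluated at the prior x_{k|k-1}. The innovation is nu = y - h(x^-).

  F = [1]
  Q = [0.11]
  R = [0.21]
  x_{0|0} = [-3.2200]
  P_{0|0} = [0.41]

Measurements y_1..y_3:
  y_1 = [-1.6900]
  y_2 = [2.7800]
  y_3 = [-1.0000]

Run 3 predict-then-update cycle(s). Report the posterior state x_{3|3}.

x_post = [-0.6565]

step 1: x^-=[-3.2200]  P^-=[0.5200]  H_jac=[-6.4400]  S=[21.7763]  K=[-0.1538]  nu=[-12.0584]  x^+=[-1.3656]  P^+=[0.0050]
step 2: x^-=[-1.3656]  P^-=[0.1150]  H_jac=[-2.7313]  S=[1.0680]  K=[-0.2941]  nu=[0.9150]  x^+=[-1.6348]  P^+=[0.0226]
step 3: x^-=[-1.6348]  P^-=[0.1326]  H_jac=[-3.2696]  S=[1.6277]  K=[-0.2664]  nu=[-3.6725]  x^+=[-0.6565]  P^+=[0.0171]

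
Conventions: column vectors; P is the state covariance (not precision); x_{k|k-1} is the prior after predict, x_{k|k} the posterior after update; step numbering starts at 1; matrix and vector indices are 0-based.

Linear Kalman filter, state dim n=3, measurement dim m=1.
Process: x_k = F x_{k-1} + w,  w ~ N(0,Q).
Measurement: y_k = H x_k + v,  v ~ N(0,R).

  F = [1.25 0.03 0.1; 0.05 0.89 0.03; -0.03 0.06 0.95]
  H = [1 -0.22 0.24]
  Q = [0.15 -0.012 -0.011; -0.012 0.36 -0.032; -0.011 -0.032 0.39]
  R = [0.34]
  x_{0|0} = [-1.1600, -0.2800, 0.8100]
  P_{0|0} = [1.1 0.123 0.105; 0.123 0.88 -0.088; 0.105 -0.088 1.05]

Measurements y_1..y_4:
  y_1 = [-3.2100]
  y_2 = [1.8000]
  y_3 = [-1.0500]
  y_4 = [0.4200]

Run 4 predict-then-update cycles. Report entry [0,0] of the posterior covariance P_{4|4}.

step 1: x^-=[-1.3774, -0.2829, 0.7875]  P^-=[1.9150 0.2170 0.1795; 0.2170 1.0673 -0.0293; 0.1795 -0.0293 1.3253]  S=[2.3768]  K=[0.8037; -0.0105; 0.2121]  nu=[-2.0838]  x^+=[-3.0523, -0.2611, 0.3456]  P^+=[0.3796 0.2370 -0.2256; 0.2370 1.0670 -0.0240; -0.2256 -0.0240 1.2184]
step 2: x^-=[-3.7886, -0.3746, 0.4042]  P^-=[0.7174 0.2961 -0.1581; 0.2961 1.2264 0.0226; -0.1581 0.0226 1.5031]  S=[0.9948]  K=[0.6175; 0.0319; 0.1987]  nu=[5.4092]  x^+=[-0.4482, -0.2021, 1.4791]  P^+=[0.3380 0.2765 -0.2801; 0.2765 1.2254 0.0163; -0.2801 0.0163 1.4638]
step 3: x^-=[-0.4184, -0.1579, 1.4065]  P^-=[0.6447 0.3438 -0.1932; 0.3438 1.3574 0.0689; -0.1932 0.0689 1.7326]  S=[0.8989]  K=[0.5815; 0.0687; 0.2308]  nu=[-1.0039]  x^+=[-1.0021, -0.2269, 1.1748]  P^+=[0.3408 0.3079 -0.3138; 0.3079 1.3532 0.0546; -0.3138 0.0546 1.6847]
step 4: x^-=[-1.1420, -0.2168, 1.1325]  P^-=[0.6455 0.3851 -0.2083; 0.3851 1.4636 0.1121; -0.2083 0.1121 1.9387]  S=[0.8867]  K=[0.5760; 0.1015; 0.2620]  nu=[1.2425]  x^+=[-0.4263, -0.0906, 1.4580]  P^+=[0.3513 0.3332 -0.3421; 0.3332 1.4545 0.0885; -0.3421 0.0885 1.8778]

P_post[0,0] = 0.3513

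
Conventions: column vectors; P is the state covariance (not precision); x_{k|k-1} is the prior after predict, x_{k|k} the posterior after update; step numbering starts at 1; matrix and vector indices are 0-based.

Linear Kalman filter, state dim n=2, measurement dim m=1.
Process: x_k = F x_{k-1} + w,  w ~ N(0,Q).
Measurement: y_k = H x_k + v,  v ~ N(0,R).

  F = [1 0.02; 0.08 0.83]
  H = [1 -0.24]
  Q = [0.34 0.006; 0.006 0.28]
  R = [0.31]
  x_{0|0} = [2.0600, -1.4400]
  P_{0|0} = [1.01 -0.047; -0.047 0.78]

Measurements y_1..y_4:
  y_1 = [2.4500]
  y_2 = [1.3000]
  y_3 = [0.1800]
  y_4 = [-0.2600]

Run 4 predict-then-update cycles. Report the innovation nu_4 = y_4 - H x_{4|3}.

innov = [-0.9065]

step 1: x^-=[2.0312, -1.0304]  P^-=[1.3484 0.0607; 0.0607 0.8176]  S=[1.6764]  K=[0.7957; -0.0809]  nu=[0.1715]  x^+=[2.1677, -1.0443]  P^+=[0.2871 0.1685; 0.1685 0.8066]
step 2: x^-=[2.1468, -0.6933]  P^-=[0.6342 0.1825; 0.1825 0.8599]  S=[0.9061]  K=[0.6515; -0.0263]  nu=[-1.0132]  x^+=[1.4866, -0.6666]  P^+=[0.2495 0.1981; 0.1981 0.8593]
step 3: x^-=[1.4733, -0.4344]  P^-=[0.5978 0.2049; 0.2049 0.8998]  S=[0.8612]  K=[0.6370; -0.0128]  nu=[-1.3976]  x^+=[0.5831, -0.4165]  P^+=[0.2483 0.2120; 0.2120 0.8997]
step 4: x^-=[0.5748, -0.2990]  P^-=[0.5972 0.2171; 0.2171 0.9295]  S=[0.8565]  K=[0.6364; -0.0070]  nu=[-0.9065]  x^+=[-0.0021, -0.2926]  P^+=[0.2503 0.2209; 0.2209 0.9295]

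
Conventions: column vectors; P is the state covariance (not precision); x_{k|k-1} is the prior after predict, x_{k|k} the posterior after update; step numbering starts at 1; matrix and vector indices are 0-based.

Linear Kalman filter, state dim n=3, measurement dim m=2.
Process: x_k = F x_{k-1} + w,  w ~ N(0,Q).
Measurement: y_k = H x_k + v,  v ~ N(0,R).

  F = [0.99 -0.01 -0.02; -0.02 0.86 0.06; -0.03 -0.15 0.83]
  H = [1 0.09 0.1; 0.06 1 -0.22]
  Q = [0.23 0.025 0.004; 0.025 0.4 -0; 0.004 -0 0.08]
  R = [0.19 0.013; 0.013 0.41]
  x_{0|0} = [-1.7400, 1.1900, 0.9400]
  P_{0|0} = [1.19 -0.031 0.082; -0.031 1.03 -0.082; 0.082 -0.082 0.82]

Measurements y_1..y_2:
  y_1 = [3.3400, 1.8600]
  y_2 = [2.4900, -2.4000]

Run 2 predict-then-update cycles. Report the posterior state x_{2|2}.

step 1: x^-=[-1.7533, 1.1146, 0.6539]  P^-=[1.3941 -0.0284 0.0290; -0.0284 1.1576 -0.1499; 0.0290 -0.1499 0.6852]  S=[1.5983 0.1389; 0.1389 1.6676]  K=[0.8762 -0.0437; -0.0241 0.7150; 0.0687 -0.1850]  nu=[4.9276, 0.9945]  x^+=[2.5210, 1.7067, 0.8084]  P^+=[0.1744 -0.0297 -0.0577; -0.0297 0.3091 0.0658; -0.0577 0.0658 0.6241]
step 2: x^-=[2.4625, 1.4658, 0.3393]  P^-=[0.4041 -0.0118 -0.0545; -0.0118 0.6389 0.0394; -0.0545 0.0394 0.5033]  S=[0.5920 0.0867; 0.0867 1.0573]  K=[0.6763 -0.0323; -0.0033 0.5956; 0.0094 -0.0713]  nu=[-0.1384, -3.9389]  x^+=[2.4962, -0.8798, 0.6188]  P^+=[0.1360 -0.0250 -0.0565; -0.0250 0.2641 0.0838; -0.0565 0.0838 0.4980]

x_post = [2.4962, -0.8798, 0.6188]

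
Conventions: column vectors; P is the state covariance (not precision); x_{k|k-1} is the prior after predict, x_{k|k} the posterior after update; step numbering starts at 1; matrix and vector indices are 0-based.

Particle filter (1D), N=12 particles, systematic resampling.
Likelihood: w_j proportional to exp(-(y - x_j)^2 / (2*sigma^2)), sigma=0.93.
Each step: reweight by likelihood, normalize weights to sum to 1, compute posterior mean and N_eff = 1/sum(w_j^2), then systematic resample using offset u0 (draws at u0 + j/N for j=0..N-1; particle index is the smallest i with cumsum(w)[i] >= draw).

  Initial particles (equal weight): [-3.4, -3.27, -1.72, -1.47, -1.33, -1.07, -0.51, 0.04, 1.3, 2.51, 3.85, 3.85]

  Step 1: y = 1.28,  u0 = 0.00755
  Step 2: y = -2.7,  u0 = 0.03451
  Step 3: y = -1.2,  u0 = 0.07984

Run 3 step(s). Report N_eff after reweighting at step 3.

step 1: w=[0.0000, 0.0000, 0.0026, 0.0060, 0.0092, 0.0195, 0.0744, 0.1951, 0.4744, 0.1979, 0.0104, 0.0104]  mean=1.1171  Neff=3.2410  idx=[3, 6, 7, 7, 8, 8, 8, 8, 8, 8, 9, 9]
step 2: w=[0.8239, 0.1235, 0.0258, 0.0258, 0.0002, 0.0002, 0.0002, 0.0002, 0.0002, 0.0002, 0.0000, 0.0000]  mean=-1.2705  Neff=1.4381  idx=[0, 0, 0, 0, 0, 0, 0, 0, 0, 0, 1, 2]
step 3: w=[0.0891, 0.0891, 0.0891, 0.0891, 0.0891, 0.0891, 0.0891, 0.0891, 0.0891, 0.0891, 0.0706, 0.0382]  mean=-1.3445  Neff=11.6460  idx=[0, 1, 2, 3, 4, 5, 6, 7, 8, 9, 10, 11]

N_eff = 11.6460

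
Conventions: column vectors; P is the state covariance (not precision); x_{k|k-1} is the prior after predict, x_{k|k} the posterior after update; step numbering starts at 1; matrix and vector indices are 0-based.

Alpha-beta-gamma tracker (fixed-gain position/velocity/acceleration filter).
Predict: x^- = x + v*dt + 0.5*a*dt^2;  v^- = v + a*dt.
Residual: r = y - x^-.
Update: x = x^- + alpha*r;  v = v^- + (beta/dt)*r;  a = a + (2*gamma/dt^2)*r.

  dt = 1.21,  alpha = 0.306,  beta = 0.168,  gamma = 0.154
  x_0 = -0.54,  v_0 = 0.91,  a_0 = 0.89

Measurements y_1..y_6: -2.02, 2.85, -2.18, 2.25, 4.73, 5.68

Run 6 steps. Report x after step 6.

step 1: x_pred=1.2126  r=-3.2326  x^+=0.2234  v^+=1.5381  a^+=0.2100
step 2: x_pred=2.2382  r=0.6118  x^+=2.4254  v^+=1.8771  a^+=0.3387
step 3: x_pred=4.9446  r=-7.1246  x^+=2.7645  v^+=1.2976  a^+=-1.1601
step 4: x_pred=3.4853  r=-1.2353  x^+=3.1073  v^+=-0.2776  a^+=-1.4200
step 5: x_pred=1.7319  r=2.9981  x^+=2.6493  v^+=-1.5796  a^+=-0.7893
step 6: x_pred=0.1602  r=5.5198  x^+=1.8493  v^+=-1.7682  a^+=0.3719

x_post = 1.8493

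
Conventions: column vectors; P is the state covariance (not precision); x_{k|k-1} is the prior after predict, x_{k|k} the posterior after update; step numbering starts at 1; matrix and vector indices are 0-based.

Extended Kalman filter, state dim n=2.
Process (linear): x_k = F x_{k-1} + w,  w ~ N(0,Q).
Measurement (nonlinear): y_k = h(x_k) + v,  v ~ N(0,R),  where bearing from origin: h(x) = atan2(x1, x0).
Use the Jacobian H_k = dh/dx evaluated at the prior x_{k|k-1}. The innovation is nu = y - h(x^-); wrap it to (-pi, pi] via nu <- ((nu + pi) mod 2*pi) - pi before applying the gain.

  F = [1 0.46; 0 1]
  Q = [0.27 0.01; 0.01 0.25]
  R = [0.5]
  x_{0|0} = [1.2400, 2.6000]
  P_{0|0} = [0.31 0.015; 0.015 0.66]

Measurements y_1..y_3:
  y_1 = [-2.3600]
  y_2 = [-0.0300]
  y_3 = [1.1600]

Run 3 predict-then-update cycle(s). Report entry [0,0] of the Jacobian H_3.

H_jac[0,0] = -0.0898

step 1: x^-=[2.4360, 2.6000]  P^-=[0.7335 0.3286; 0.3286 0.9100]  H_jac=[-0.2048 0.1919]  S=[0.5384]  K=[-0.1619; 0.1993]  nu=[3.1052]  x^+=[1.9333, 3.2189]  P^+=[0.7193 0.3460; 0.3460 0.8886]
step 2: x^-=[3.4140, 3.2189]  P^-=[1.4957 0.7647; 0.7647 1.1386]  H_jac=[-0.1462 0.1551]  S=[0.5247]  K=[-0.1908; 0.1234]  nu=[-0.7860]  x^+=[3.5640, 3.1219]  P^+=[1.4766 0.7771; 0.7771 1.1306]
step 3: x^-=[5.0001, 3.1219]  P^-=[2.7007 1.3072; 1.3072 1.3806]  H_jac=[-0.0898 0.1439]  S=[0.5166]  K=[-0.1056; 0.1572]  nu=[0.6018]  x^+=[4.9365, 3.2166]  P^+=[2.6950 1.3157; 1.3157 1.3678]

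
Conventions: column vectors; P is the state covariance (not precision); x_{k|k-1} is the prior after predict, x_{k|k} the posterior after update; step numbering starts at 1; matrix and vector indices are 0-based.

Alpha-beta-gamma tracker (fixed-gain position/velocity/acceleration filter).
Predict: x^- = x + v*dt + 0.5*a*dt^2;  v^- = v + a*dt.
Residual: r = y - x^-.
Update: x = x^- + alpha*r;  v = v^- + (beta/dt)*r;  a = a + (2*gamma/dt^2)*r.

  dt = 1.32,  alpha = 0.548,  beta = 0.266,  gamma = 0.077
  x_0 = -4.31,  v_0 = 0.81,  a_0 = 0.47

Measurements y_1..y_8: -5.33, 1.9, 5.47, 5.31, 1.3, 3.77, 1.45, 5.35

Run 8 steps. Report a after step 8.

a_post = -0.8493

step 1: x_pred=-2.8313  r=-2.4987  x^+=-4.2006  v^+=0.9269  a^+=0.2492
step 2: x_pred=-2.7601  r=4.6601  x^+=-0.2063  v^+=2.1948  a^+=0.6610
step 3: x_pred=3.2667  r=2.2033  x^+=4.4741  v^+=3.5114  a^+=0.8558
step 4: x_pred=9.8547  r=-4.5447  x^+=7.3642  v^+=3.7252  a^+=0.4541
step 5: x_pred=12.6770  r=-11.3770  x^+=6.4424  v^+=2.0319  a^+=-0.5515
step 6: x_pred=8.6441  r=-4.8741  x^+=5.9731  v^+=0.3218  a^+=-0.9823
step 7: x_pred=5.5421  r=-4.0921  x^+=3.2996  v^+=-1.7994  a^+=-1.3439
step 8: x_pred=-0.2464  r=5.5964  x^+=2.8204  v^+=-2.4456  a^+=-0.8493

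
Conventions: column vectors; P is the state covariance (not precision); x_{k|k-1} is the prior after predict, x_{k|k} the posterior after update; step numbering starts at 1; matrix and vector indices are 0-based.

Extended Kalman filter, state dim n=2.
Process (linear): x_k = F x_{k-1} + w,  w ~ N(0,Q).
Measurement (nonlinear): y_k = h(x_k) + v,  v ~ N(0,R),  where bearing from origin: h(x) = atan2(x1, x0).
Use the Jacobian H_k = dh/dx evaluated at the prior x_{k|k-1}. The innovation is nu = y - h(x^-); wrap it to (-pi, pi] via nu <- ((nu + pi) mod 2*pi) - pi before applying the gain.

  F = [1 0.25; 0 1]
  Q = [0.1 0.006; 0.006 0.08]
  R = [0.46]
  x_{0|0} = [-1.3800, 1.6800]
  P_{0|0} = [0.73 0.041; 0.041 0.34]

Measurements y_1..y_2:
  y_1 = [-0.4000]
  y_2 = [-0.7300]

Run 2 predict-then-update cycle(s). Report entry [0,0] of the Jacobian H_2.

step 1: x^-=[-0.9600, 1.6800]  P^-=[0.8717 0.1320; 0.1320 0.4200]  H_jac=[-0.4487 -0.2564]  S=[0.6935]  K=[-0.6128; -0.2407]  nu=[-2.4899]  x^+=[0.5659, 2.2793]  P^+=[0.6113 0.0297; 0.0297 0.3798]
step 2: x^-=[1.1358, 2.2793]  P^-=[0.7499 0.1307; 0.1307 0.4598]  H_jac=[-0.3515 0.1751]  S=[0.5506]  K=[-0.4371; 0.0629]  nu=[-1.8385]  x^+=[1.9393, 2.1638]  P^+=[0.6447 0.1458; 0.1458 0.4576]

H_jac[0,0] = -0.3515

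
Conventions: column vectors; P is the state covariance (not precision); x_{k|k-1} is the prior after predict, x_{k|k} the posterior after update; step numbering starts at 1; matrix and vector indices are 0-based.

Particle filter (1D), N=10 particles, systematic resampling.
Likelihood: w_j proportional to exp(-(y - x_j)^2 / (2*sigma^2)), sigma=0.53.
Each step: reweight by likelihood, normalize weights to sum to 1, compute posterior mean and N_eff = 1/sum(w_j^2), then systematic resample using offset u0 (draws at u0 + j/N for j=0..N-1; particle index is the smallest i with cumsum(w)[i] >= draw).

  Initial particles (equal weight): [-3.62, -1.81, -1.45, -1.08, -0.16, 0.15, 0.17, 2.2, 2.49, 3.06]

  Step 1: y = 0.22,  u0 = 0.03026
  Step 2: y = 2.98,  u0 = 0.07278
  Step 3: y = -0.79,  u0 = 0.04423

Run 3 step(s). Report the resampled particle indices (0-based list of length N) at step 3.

step 1: w=[0.0000, 0.0002, 0.0025, 0.0175, 0.2744, 0.3517, 0.3533, 0.0003, 0.0000, 0.0000]  mean=0.0468  Neff=3.0853  idx=[4, 4, 4, 5, 5, 5, 5, 6, 6, 6]
step 2: w=[0.0048, 0.0048, 0.0048, 0.1286, 0.1286, 0.1286, 0.1286, 0.1571, 0.1571, 0.1571]  mean=0.1550  Neff=7.1292  idx=[3, 4, 5, 5, 6, 7, 7, 8, 9, 9]
step 3: w=[0.1034, 0.1034, 0.1034, 0.1034, 0.1034, 0.0966, 0.0966, 0.0966, 0.0966, 0.0966]  mean=0.1597  Neff=9.9886  idx=[0, 1, 2, 3, 4, 5, 6, 7, 8, 9]

resampled_idx = [0, 1, 2, 3, 4, 5, 6, 7, 8, 9]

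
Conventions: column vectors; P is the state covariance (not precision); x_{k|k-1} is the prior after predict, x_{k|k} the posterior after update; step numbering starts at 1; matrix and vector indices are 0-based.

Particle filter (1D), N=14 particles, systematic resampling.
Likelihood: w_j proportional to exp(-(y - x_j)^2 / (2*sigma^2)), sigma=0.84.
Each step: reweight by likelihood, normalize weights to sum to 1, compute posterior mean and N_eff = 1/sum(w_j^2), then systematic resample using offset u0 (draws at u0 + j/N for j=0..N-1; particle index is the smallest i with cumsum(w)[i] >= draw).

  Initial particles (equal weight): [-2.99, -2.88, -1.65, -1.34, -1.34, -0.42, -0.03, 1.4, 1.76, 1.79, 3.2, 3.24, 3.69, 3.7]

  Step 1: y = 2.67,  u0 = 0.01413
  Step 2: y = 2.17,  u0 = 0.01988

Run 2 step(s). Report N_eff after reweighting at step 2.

N_eff = 11.4253

step 1: w=[0.0000, 0.0000, 0.0000, 0.0000, 0.0000, 0.0003, 0.0014, 0.0793, 0.1382, 0.1436, 0.2037, 0.1974, 0.1189, 0.1172]  mean=2.7750  Neff=6.4789  idx=[7, 8, 8, 9, 9, 10, 10, 10, 11, 11, 11, 12, 12, 13]
step 2: w=[0.0868, 0.1173, 0.1173, 0.1193, 0.1193, 0.0623, 0.0623, 0.0623, 0.0587, 0.0587, 0.0587, 0.0257, 0.0257, 0.0252]  mean=2.4140  Neff=11.4253  idx=[0, 1, 1, 2, 2, 3, 4, 4, 5, 6, 7, 8, 10, 11]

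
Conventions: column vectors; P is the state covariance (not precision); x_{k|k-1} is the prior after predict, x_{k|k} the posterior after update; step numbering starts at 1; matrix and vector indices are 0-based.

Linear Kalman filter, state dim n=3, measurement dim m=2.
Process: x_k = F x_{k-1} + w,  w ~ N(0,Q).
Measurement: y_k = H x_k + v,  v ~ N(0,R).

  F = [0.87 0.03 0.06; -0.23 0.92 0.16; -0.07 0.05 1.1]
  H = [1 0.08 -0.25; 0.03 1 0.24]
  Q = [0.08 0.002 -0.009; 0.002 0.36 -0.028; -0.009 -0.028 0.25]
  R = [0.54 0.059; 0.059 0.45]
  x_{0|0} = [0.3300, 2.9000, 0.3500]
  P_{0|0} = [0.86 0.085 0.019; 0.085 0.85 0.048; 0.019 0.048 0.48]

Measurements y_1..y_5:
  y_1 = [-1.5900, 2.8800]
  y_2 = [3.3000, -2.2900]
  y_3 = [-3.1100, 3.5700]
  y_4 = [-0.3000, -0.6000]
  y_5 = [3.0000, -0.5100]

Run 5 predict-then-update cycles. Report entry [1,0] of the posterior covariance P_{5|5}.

P_post[1,0] = -0.0706

step 1: x^-=[0.3951, 2.6481, 0.5069]  P^-=[0.7400 -0.0693 -0.0051; -0.0693 1.1140 0.1469; -0.0051 0.1469 0.8389]  S=[1.3251 0.0154; 0.0154 1.6793]  K=[0.5556 -0.0339; -0.0207 0.6833; -0.1557 0.2087]  nu=[-2.0702, 0.0984]  x^+=[-0.7585, 2.7582, 0.8497]  P^+=[0.3296 -0.0210 0.1195; -0.0210 0.3297 -0.0952; 0.1195 -0.0952 0.7346]
step 2: x^-=[-0.5261, 2.8480, 1.1256]  P^-=[0.3435 -0.0552 0.1295; -0.0552 0.6474 -0.0053; 0.1295 -0.0053 1.1126]  S=[0.8838 0.0303; 0.0303 1.1578]  K=[0.3477 -0.0211; -0.0215 0.5572; -0.1767 0.2341]  nu=[3.8797, -5.3923]  x^+=[0.9364, -0.2401, -0.8220]  P^+=[0.2365 -0.0409 0.1869; -0.0409 0.2883 -0.1565; 0.1869 -0.1565 1.0241]
step 3: x^-=[0.7582, -0.5678, -0.9818]  P^-=[0.2798 -0.0460 0.2154; -0.0460 0.6002 -0.0366; 0.2154 -0.0366 1.4453]  S=[0.8004 0.0411; 0.0411 1.1165]  K=[0.2776 0.0024; -0.0132 0.5290; -0.2010 0.2911]  nu=[-4.0682, 4.3507]  x^+=[-0.3605, 1.7873, 1.1022]  P^+=[0.2181 -0.0505 0.2560; -0.0505 0.2882 -0.2061; 0.2560 -0.2061 1.3232]
step 4: x^-=[-0.1939, 1.9035, 1.3270]  P^-=[0.2734 -0.0413 0.2998; -0.0413 0.5912 -0.0524; 0.2998 -0.0524 1.7911]  S=[0.7747 0.0474; 0.0474 1.1213]  K=[0.2504 0.0241; -0.0069 0.5152; -0.2180 0.3539]  nu=[0.0734, -2.8162]  x^+=[-0.2433, 0.4520, 0.3144]  P^+=[0.2236 -0.0600 0.3286; -0.0600 0.2939 -0.2526; 0.3286 -0.2526 1.6212]
step 5: x^-=[-0.1792, 0.5221, 0.3855]  P^-=[0.2856 -0.0406 0.3864; -0.0406 0.5889 -0.0654; 0.3864 -0.0654 2.1355]  S=[0.7658 0.0508; 0.0508 1.1339]  K=[0.2398 0.0428; -0.0036 0.5046; -0.2269 0.4147]  nu=[3.2338, -1.1193]  x^+=[0.5482, -0.0543, -0.8126]  P^+=[0.2385 -0.0706 0.4034; -0.0706 0.3004 -0.2974; 0.4034 -0.2974 1.9106]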